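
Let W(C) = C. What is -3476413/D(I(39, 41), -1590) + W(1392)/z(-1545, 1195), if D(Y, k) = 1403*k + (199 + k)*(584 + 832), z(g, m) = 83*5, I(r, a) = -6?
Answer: 7289704387/1743176790 ≈ 4.1818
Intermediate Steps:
z(g, m) = 415
D(Y, k) = 281784 + 2819*k (D(Y, k) = 1403*k + (199 + k)*1416 = 1403*k + (281784 + 1416*k) = 281784 + 2819*k)
-3476413/D(I(39, 41), -1590) + W(1392)/z(-1545, 1195) = -3476413/(281784 + 2819*(-1590)) + 1392/415 = -3476413/(281784 - 4482210) + 1392*(1/415) = -3476413/(-4200426) + 1392/415 = -3476413*(-1/4200426) + 1392/415 = 3476413/4200426 + 1392/415 = 7289704387/1743176790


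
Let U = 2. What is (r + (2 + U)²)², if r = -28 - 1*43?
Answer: 3025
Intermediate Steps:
r = -71 (r = -28 - 43 = -71)
(r + (2 + U)²)² = (-71 + (2 + 2)²)² = (-71 + 4²)² = (-71 + 16)² = (-55)² = 3025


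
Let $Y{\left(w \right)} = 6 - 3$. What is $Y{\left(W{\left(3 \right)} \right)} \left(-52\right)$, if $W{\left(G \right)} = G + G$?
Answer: $-156$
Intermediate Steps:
$W{\left(G \right)} = 2 G$
$Y{\left(w \right)} = 3$ ($Y{\left(w \right)} = 6 - 3 = 3$)
$Y{\left(W{\left(3 \right)} \right)} \left(-52\right) = 3 \left(-52\right) = -156$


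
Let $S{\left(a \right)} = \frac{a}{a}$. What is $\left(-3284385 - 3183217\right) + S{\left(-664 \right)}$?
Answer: $-6467601$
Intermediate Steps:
$S{\left(a \right)} = 1$
$\left(-3284385 - 3183217\right) + S{\left(-664 \right)} = \left(-3284385 - 3183217\right) + 1 = -6467602 + 1 = -6467601$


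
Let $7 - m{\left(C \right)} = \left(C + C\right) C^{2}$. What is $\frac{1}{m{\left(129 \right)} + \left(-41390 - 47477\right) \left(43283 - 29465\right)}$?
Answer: $- \frac{1}{1232257577} \approx -8.1152 \cdot 10^{-10}$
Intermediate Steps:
$m{\left(C \right)} = 7 - 2 C^{3}$ ($m{\left(C \right)} = 7 - \left(C + C\right) C^{2} = 7 - 2 C C^{2} = 7 - 2 C^{3}$)
$\frac{1}{m{\left(129 \right)} + \left(-41390 - 47477\right) \left(43283 - 29465\right)} = \frac{1}{\left(7 - 2 \cdot 129^{3}\right) + \left(-41390 - 47477\right) \left(43283 - 29465\right)} = \frac{1}{\left(7 - 4293378\right) - 1227964206} = \frac{1}{-4293371 - 1227964206} = \frac{1}{-1232257577} = - \frac{1}{1232257577}$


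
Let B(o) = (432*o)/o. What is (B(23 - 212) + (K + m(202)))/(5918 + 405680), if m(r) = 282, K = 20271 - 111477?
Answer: -45246/205799 ≈ -0.21986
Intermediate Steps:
K = -91206
B(o) = 432
(B(23 - 212) + (K + m(202)))/(5918 + 405680) = (432 + (-91206 + 282))/(5918 + 405680) = (432 - 90924)/411598 = -90492*1/411598 = -45246/205799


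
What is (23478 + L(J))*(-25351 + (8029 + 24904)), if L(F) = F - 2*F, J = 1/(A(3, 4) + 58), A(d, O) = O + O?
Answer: 5874332677/33 ≈ 1.7801e+8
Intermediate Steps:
A(d, O) = 2*O
J = 1/66 (J = 1/(2*4 + 58) = 1/(8 + 58) = 1/66 ≈ 0.015152)
L(F) = -F
(23478 + L(J))*(-25351 + (8029 + 24904)) = (23478 - 1*1/66)*(-25351 + (8029 + 24904)) = (23478 - 1/66)*(-25351 + 32933) = (1549547/66)*7582 = 5874332677/33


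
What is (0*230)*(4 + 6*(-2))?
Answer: 0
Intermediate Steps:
(0*230)*(4 + 6*(-2)) = 0*(4 - 12) = 0*(-8) = 0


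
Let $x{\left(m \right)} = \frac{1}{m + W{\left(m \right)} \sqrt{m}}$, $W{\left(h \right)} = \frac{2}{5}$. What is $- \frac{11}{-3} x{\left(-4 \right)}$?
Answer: $- \frac{275}{312} - \frac{55 i}{312} \approx -0.88141 - 0.17628 i$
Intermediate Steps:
$W{\left(h \right)} = \frac{2}{5}$ ($W{\left(h \right)} = 2 \cdot \frac{1}{5} = \frac{2}{5}$)
$x{\left(m \right)} = \frac{1}{m + \frac{2 \sqrt{m}}{5}}$
$- \frac{11}{-3} x{\left(-4 \right)} = - \frac{11}{-3} \frac{5}{2 \sqrt{-4} + 5 \left(-4\right)} = \left(-11\right) \left(- \frac{1}{3}\right) \frac{5}{2 \cdot 2 i - 20} = \frac{11 \frac{5}{4 i - 20}}{3} = \frac{11 \frac{5}{-20 + 4 i}}{3} = \frac{11 \cdot 5 \frac{-20 - 4 i}{416}}{3} = \frac{11 \frac{5 \left(-20 - 4 i\right)}{416}}{3} = \frac{55 \left(-20 - 4 i\right)}{1248}$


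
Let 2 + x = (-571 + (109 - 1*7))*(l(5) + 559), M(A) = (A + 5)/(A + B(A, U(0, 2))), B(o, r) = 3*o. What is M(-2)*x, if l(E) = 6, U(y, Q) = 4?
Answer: 794961/8 ≈ 99370.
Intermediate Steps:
M(A) = (5 + A)/(4*A) (M(A) = (A + 5)/(A + 3*A) = (5 + A)/((4*A)) = (5 + A)*(1/(4*A)) = (5 + A)/(4*A))
x = -264987 (x = -2 + (-571 + (109 - 1*7))*(6 + 559) = -2 + (-571 + (109 - 7))*565 = -2 + (-571 + 102)*565 = -2 - 469*565 = -2 - 264985 = -264987)
M(-2)*x = ((¼)*(5 - 2)/(-2))*(-264987) = ((¼)*(-½)*3)*(-264987) = -3/8*(-264987) = 794961/8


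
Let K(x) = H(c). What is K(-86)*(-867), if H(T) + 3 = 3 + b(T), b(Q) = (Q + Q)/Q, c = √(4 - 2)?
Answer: -1734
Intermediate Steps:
c = √2 ≈ 1.4142
b(Q) = 2 (b(Q) = (2*Q)/Q = 2)
H(T) = 2 (H(T) = -3 + (3 + 2) = -3 + 5 = 2)
K(x) = 2
K(-86)*(-867) = 2*(-867) = -1734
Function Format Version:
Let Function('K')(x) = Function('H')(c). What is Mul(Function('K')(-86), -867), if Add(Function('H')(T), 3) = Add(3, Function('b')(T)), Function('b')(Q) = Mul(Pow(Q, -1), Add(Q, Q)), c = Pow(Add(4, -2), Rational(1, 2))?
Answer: -1734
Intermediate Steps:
c = Pow(2, Rational(1, 2)) ≈ 1.4142
Function('b')(Q) = 2 (Function('b')(Q) = Mul(Pow(Q, -1), Mul(2, Q)) = 2)
Function('H')(T) = 2 (Function('H')(T) = Add(-3, Add(3, 2)) = Add(-3, 5) = 2)
Function('K')(x) = 2
Mul(Function('K')(-86), -867) = Mul(2, -867) = -1734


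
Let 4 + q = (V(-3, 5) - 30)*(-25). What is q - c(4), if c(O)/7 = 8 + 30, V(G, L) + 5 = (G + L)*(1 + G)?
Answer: 705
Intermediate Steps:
V(G, L) = -5 + (1 + G)*(G + L) (V(G, L) = -5 + (G + L)*(1 + G) = -5 + (1 + G)*(G + L))
c(O) = 266 (c(O) = 7*(8 + 30) = 7*38 = 266)
q = 971 (q = -4 + ((-5 - 3 + 5 + (-3)**2 - 3*5) - 30)*(-25) = -4 + ((-5 - 3 + 5 + 9 - 15) - 30)*(-25) = -4 + (-9 - 30)*(-25) = -4 - 39*(-25) = -4 + 975 = 971)
q - c(4) = 971 - 1*266 = 971 - 266 = 705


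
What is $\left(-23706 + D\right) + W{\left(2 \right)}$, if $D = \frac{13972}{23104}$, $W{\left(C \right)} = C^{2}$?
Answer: $- \frac{136899259}{5776} \approx -23701.0$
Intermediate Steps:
$D = \frac{3493}{5776}$ ($D = 13972 \cdot \frac{1}{23104} = \frac{3493}{5776} \approx 0.60474$)
$\left(-23706 + D\right) + W{\left(2 \right)} = \left(-23706 + \frac{3493}{5776}\right) + 2^{2} = - \frac{136922363}{5776} + 4 = - \frac{136899259}{5776}$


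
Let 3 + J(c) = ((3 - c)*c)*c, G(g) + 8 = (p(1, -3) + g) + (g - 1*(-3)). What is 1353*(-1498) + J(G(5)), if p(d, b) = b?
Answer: -2026793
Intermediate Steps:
G(g) = -8 + 2*g (G(g) = -8 + ((-3 + g) + (g - 1*(-3))) = -8 + ((-3 + g) + (g + 3)) = -8 + ((-3 + g) + (3 + g)) = -8 + 2*g)
J(c) = -3 + c²*(3 - c) (J(c) = -3 + ((3 - c)*c)*c = -3 + (c*(3 - c))*c = -3 + c²*(3 - c))
1353*(-1498) + J(G(5)) = 1353*(-1498) + (-3 - (-8 + 2*5)³ + 3*(-8 + 2*5)²) = -2026794 + (-3 - (-8 + 10)³ + 3*(-8 + 10)²) = -2026794 + (-3 - 1*2³ + 3*2²) = -2026794 + (-3 - 1*8 + 3*4) = -2026794 + (-3 - 8 + 12) = -2026794 + 1 = -2026793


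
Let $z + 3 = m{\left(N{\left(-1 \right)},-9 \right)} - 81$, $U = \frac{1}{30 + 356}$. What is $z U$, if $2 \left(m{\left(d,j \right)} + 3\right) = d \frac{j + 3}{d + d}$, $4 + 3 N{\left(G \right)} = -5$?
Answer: $- \frac{177}{772} \approx -0.22927$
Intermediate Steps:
$N{\left(G \right)} = -3$ ($N{\left(G \right)} = - \frac{4}{3} + \frac{1}{3} \left(-5\right) = - \frac{4}{3} - \frac{5}{3} = -3$)
$m{\left(d,j \right)} = - \frac{9}{4} + \frac{j}{4}$ ($m{\left(d,j \right)} = -3 + \frac{d \frac{j + 3}{d + d}}{2} = -3 + \frac{d \frac{3 + j}{2 d}}{2} = -3 + \frac{\frac{3}{2} + \frac{j}{2}}{2} = -3 + \left(\frac{3}{4} + \frac{j}{4}\right) = - \frac{9}{4} + \frac{j}{4}$)
$U = \frac{1}{386} \approx 0.0025907$
$z = - \frac{177}{2}$ ($z = -3 + \left(\left(- \frac{9}{4} + \frac{1}{4} \left(-9\right)\right) - 81\right) = -3 - \frac{171}{2} = - \frac{177}{2} \approx -88.5$)
$z U = \left(- \frac{177}{2}\right) \frac{1}{386} = - \frac{177}{772}$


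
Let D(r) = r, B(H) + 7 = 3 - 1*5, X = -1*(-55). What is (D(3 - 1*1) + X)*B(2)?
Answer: -513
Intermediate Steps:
X = 55
B(H) = -9 (B(H) = -7 + (3 - 1*5) = -7 + (3 - 5) = -7 - 2 = -9)
(D(3 - 1*1) + X)*B(2) = ((3 - 1*1) + 55)*(-9) = ((3 - 1) + 55)*(-9) = (2 + 55)*(-9) = 57*(-9) = -513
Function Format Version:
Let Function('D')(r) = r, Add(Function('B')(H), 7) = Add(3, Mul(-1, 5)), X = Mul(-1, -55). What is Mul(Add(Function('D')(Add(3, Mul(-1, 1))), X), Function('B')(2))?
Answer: -513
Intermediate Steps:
X = 55
Function('B')(H) = -9 (Function('B')(H) = Add(-7, Add(3, Mul(-1, 5))) = Add(-7, Add(3, -5)) = Add(-7, -2) = -9)
Mul(Add(Function('D')(Add(3, Mul(-1, 1))), X), Function('B')(2)) = Mul(Add(Add(3, Mul(-1, 1)), 55), -9) = Mul(Add(Add(3, -1), 55), -9) = Mul(Add(2, 55), -9) = Mul(57, -9) = -513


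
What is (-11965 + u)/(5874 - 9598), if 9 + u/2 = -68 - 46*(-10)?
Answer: 11199/3724 ≈ 3.0073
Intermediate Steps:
u = 766 (u = -18 + 2*(-68 - 46*(-10)) = -18 + 2*(-68 + 460) = -18 + 2*392 = -18 + 784 = 766)
(-11965 + u)/(5874 - 9598) = (-11965 + 766)/(5874 - 9598) = -11199/(-3724) = -11199*(-1/3724) = 11199/3724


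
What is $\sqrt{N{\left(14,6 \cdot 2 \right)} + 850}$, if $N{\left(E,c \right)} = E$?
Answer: $12 \sqrt{6} \approx 29.394$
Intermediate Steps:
$\sqrt{N{\left(14,6 \cdot 2 \right)} + 850} = \sqrt{14 + 850} = \sqrt{864} = 12 \sqrt{6}$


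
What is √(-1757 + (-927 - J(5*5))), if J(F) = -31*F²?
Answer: √16691 ≈ 129.19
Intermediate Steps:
√(-1757 + (-927 - J(5*5))) = √(-1757 + (-927 - (-31)*(5*5)²)) = √(-1757 + (-927 - (-31)*25²)) = √(-1757 + (-927 - (-31)*625)) = √(-1757 + (-927 - 1*(-19375))) = √(-1757 + (-927 + 19375)) = √(-1757 + 18448) = √16691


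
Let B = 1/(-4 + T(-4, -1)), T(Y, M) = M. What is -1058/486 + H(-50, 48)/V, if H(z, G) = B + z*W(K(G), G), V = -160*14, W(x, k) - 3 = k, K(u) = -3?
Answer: -2826307/2721600 ≈ -1.0385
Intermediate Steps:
W(x, k) = 3 + k
V = -2240
B = -⅕ (B = 1/(-4 - 1) = 1/(-5) = -⅕ ≈ -0.20000)
H(z, G) = -⅕ + z*(3 + G)
-1058/486 + H(-50, 48)/V = -1058/486 + (-⅕ - 50*(3 + 48))/(-2240) = -1058*1/486 + (-⅕ - 50*51)*(-1/2240) = -529/243 + (-⅕ - 2550)*(-1/2240) = -529/243 - 12751/5*(-1/2240) = -529/243 + 12751/11200 = -2826307/2721600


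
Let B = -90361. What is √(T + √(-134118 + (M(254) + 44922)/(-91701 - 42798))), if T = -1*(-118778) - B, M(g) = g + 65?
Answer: √(3783320536568139 + 134499*I*√2426198156761377)/134499 ≈ 457.32 + 0.4004*I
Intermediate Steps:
M(g) = 65 + g
T = 209139 (T = -1*(-118778) - 1*(-90361) = 118778 + 90361 = 209139)
√(T + √(-134118 + (M(254) + 44922)/(-91701 - 42798))) = √(209139 + √(-134118 + ((65 + 254) + 44922)/(-91701 - 42798))) = √(209139 + √(-134118 + (319 + 44922)/(-134499))) = √(209139 + √(-134118 + 45241*(-1/134499))) = √(209139 + √(-134118 - 45241/134499)) = √(209139 + √(-18038782123/134499)) = √(209139 + I*√2426198156761377/134499)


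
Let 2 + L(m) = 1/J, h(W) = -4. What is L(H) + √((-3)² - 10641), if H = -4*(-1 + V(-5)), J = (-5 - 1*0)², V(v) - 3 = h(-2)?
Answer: -49/25 + 2*I*√2658 ≈ -1.96 + 103.11*I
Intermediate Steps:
V(v) = -1 (V(v) = 3 - 4 = -1)
J = 25 (J = (-5 + 0)² = (-5)² = 25)
H = 8 (H = -4*(-1 - 1) = -4*(-2) = 8)
L(m) = -49/25 (L(m) = -2 + 1/25 = -49/25)
L(H) + √((-3)² - 10641) = -49/25 + √((-3)² - 10641) = -49/25 + √(9 - 10641) = -49/25 + √(-10632) = -49/25 + 2*I*√2658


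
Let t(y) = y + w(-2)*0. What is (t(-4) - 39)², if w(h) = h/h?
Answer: 1849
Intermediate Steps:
w(h) = 1
t(y) = y (t(y) = y + 1*0 = y + 0 = y)
(t(-4) - 39)² = (-4 - 39)² = (-43)² = 1849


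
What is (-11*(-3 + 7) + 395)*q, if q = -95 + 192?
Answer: 34047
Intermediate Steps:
q = 97
(-11*(-3 + 7) + 395)*q = (-11*(-3 + 7) + 395)*97 = (-11*4 + 395)*97 = (-44 + 395)*97 = 351*97 = 34047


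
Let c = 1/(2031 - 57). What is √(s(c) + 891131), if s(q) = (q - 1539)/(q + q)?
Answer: 49*I*√1046/2 ≈ 792.38*I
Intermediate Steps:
c = 1/1974 ≈ 0.00050659
s(q) = (-1539 + q)/(2*q) (s(q) = (-1539 + q)/((2*q)) = (-1539 + q)*(1/(2*q)) = (-1539 + q)/(2*q))
√(s(c) + 891131) = √((-1539 + 1/1974)/(2*(1/1974)) + 891131) = √((½)*1974*(-3037985/1974) + 891131) = √(-3037985/2 + 891131) = √(-1255723/2) = 49*I*√1046/2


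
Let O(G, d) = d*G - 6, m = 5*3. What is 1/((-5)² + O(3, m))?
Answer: 1/64 ≈ 0.015625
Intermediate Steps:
m = 15
O(G, d) = -6 + G*d (O(G, d) = G*d - 6 = -6 + G*d)
1/((-5)² + O(3, m)) = 1/((-5)² + (-6 + 3*15)) = 1/(25 + (-6 + 45)) = 1/(25 + 39) = 1/64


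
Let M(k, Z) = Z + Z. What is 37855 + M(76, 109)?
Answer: 38073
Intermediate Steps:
M(k, Z) = 2*Z
37855 + M(76, 109) = 37855 + 2*109 = 37855 + 218 = 38073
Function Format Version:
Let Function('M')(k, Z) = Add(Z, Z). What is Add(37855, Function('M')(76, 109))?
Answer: 38073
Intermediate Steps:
Function('M')(k, Z) = Mul(2, Z)
Add(37855, Function('M')(76, 109)) = Add(37855, Mul(2, 109)) = Add(37855, 218) = 38073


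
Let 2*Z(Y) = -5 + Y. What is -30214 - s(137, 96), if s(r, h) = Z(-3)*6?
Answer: -30190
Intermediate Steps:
Z(Y) = -5/2 + Y/2 (Z(Y) = (-5 + Y)/2 = -5/2 + Y/2)
s(r, h) = -24 (s(r, h) = (-5/2 + (½)*(-3))*6 = (-5/2 - 3/2)*6 = -4*6 = -24)
-30214 - s(137, 96) = -30214 - 1*(-24) = -30214 + 24 = -30190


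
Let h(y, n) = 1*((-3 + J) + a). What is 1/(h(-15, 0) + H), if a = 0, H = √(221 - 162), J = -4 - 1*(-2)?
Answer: 5/34 + √59/34 ≈ 0.37297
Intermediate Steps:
J = -2 (J = -4 + 2 = -2)
H = √59 ≈ 7.6811
h(y, n) = -5 (h(y, n) = 1*((-3 - 2) + 0) = 1*(-5 + 0) = 1*(-5) = -5)
1/(h(-15, 0) + H) = 1/(-5 + √59)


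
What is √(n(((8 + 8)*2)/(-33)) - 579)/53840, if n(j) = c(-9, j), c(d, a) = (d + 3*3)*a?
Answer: I*√579/53840 ≈ 0.00044692*I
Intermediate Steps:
c(d, a) = a*(9 + d) (c(d, a) = (d + 9)*a = (9 + d)*a = a*(9 + d))
n(j) = 0 (n(j) = j*(9 - 9) = j*0 = 0)
√(n(((8 + 8)*2)/(-33)) - 579)/53840 = √(0 - 579)/53840 = √(-579)*(1/53840) = (I*√579)*(1/53840) = I*√579/53840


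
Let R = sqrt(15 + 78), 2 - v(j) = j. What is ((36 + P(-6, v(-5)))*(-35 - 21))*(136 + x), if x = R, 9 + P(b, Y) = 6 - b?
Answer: -297024 - 2184*sqrt(93) ≈ -3.1809e+5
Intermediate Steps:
v(j) = 2 - j
R = sqrt(93) ≈ 9.6436
P(b, Y) = -3 - b (P(b, Y) = -9 + (6 - b) = -3 - b)
x = sqrt(93) ≈ 9.6436
((36 + P(-6, v(-5)))*(-35 - 21))*(136 + x) = ((36 + (-3 - 1*(-6)))*(-35 - 21))*(136 + sqrt(93)) = ((36 + (-3 + 6))*(-56))*(136 + sqrt(93)) = ((36 + 3)*(-56))*(136 + sqrt(93)) = (39*(-56))*(136 + sqrt(93)) = -2184*(136 + sqrt(93)) = -297024 - 2184*sqrt(93)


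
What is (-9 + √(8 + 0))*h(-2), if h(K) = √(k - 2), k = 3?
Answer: -9 + 2*√2 ≈ -6.1716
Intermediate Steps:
h(K) = 1 (h(K) = √(3 - 2) = √1 = 1)
(-9 + √(8 + 0))*h(-2) = (-9 + √(8 + 0))*1 = (-9 + √8)*1 = (-9 + 2*√2)*1 = -9 + 2*√2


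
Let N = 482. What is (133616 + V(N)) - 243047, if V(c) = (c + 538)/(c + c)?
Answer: -26372616/241 ≈ -1.0943e+5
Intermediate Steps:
V(c) = (538 + c)/(2*c) (V(c) = (538 + c)/((2*c)) = (538 + c)*(1/(2*c)) = (538 + c)/(2*c))
(133616 + V(N)) - 243047 = (133616 + (½)*(538 + 482)/482) - 243047 = (133616 + (½)*(1/482)*1020) - 243047 = (133616 + 255/241) - 243047 = 32201711/241 - 243047 = -26372616/241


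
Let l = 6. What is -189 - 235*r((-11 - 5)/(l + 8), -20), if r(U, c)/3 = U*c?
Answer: -114123/7 ≈ -16303.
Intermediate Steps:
r(U, c) = 3*U*c (r(U, c) = 3*(U*c) = 3*U*c)
-189 - 235*r((-11 - 5)/(l + 8), -20) = -189 - 705*(-11 - 5)/(6 + 8)*(-20) = -189 - 705*(-16/14)*(-20) = -189 - 705*(-16*1/14)*(-20) = -189 - 705*(-8)*(-20)/7 = -189 - 235*480/7 = -189 - 112800/7 = -114123/7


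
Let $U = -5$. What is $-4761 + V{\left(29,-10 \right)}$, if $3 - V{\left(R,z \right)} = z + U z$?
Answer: $-4798$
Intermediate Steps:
$V{\left(R,z \right)} = 3 + 4 z$ ($V{\left(R,z \right)} = 3 - \left(z - 5 z\right) = 3 - - 4 z = 3 + 4 z$)
$-4761 + V{\left(29,-10 \right)} = -4761 + \left(3 + 4 \left(-10\right)\right) = -4761 + \left(3 - 40\right) = -4761 - 37 = -4798$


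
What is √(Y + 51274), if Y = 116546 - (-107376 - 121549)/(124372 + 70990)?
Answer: √6405115042649930/195362 ≈ 409.66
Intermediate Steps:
Y = 22768888577/195362 (Y = 116546 - (-228925)/195362 = 116546 - 1*(-228925/195362) = 116546 + 228925/195362 = 22768888577/195362 ≈ 1.1655e+5)
√(Y + 51274) = √(22768888577/195362 + 51274) = √(32785879765/195362) = √6405115042649930/195362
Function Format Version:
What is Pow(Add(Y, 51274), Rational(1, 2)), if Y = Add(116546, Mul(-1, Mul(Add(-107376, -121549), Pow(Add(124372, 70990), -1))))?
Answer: Mul(Rational(1, 195362), Pow(6405115042649930, Rational(1, 2))) ≈ 409.66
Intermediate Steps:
Y = Rational(22768888577, 195362) (Y = Add(116546, Mul(-1, Mul(-228925, Pow(195362, -1)))) = Add(116546, Mul(-1, Mul(-228925, Rational(1, 195362)))) = Add(116546, Mul(-1, Rational(-228925, 195362))) = Add(116546, Rational(228925, 195362)) = Rational(22768888577, 195362) ≈ 1.1655e+5)
Pow(Add(Y, 51274), Rational(1, 2)) = Pow(Add(Rational(22768888577, 195362), 51274), Rational(1, 2)) = Pow(Rational(32785879765, 195362), Rational(1, 2)) = Mul(Rational(1, 195362), Pow(6405115042649930, Rational(1, 2)))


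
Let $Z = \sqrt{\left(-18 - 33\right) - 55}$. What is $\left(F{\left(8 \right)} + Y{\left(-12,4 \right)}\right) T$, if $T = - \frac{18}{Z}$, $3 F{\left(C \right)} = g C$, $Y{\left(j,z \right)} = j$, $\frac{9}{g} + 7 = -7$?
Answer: $- \frac{864 i \sqrt{106}}{371} \approx - 23.977 i$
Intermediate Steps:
$g = - \frac{9}{14}$ ($g = \frac{9}{-7 - 7} = \frac{9}{-14} = 9 \left(- \frac{1}{14}\right) = - \frac{9}{14} \approx -0.64286$)
$Z = i \sqrt{106}$ ($Z = \sqrt{\left(-18 - 33\right) - 55} = \sqrt{-51 - 55} = \sqrt{-106} = i \sqrt{106} \approx 10.296 i$)
$F{\left(C \right)} = - \frac{3 C}{14}$ ($F{\left(C \right)} = \frac{\left(- \frac{9}{14}\right) C}{3} = - \frac{3 C}{14}$)
$T = \frac{9 i \sqrt{106}}{53}$ ($T = - \frac{18}{i \sqrt{106}} = - 18 \left(- \frac{i \sqrt{106}}{106}\right) = \frac{9 i \sqrt{106}}{53} \approx 1.7483 i$)
$\left(F{\left(8 \right)} + Y{\left(-12,4 \right)}\right) T = \left(\left(- \frac{3}{14}\right) 8 - 12\right) \frac{9 i \sqrt{106}}{53} = \left(- \frac{12}{7} - 12\right) \frac{9 i \sqrt{106}}{53} = - \frac{96 \frac{9 i \sqrt{106}}{53}}{7} = - \frac{864 i \sqrt{106}}{371}$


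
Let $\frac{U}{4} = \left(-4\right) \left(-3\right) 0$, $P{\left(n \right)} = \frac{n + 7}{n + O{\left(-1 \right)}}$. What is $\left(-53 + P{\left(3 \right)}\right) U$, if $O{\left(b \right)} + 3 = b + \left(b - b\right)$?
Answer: $0$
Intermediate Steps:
$O{\left(b \right)} = -3 + b$ ($O{\left(b \right)} = -3 + \left(b + \left(b - b\right)\right) = -3 + \left(b + 0\right) = -3 + b$)
$P{\left(n \right)} = \frac{7 + n}{-4 + n}$ ($P{\left(n \right)} = \frac{n + 7}{n - 4} = \frac{7 + n}{n - 4} = \frac{7 + n}{-4 + n}$)
$U = 0$ ($U = 4 \left(-4\right) \left(-3\right) 0 = 4 \cdot 12 \cdot 0 = 4 \cdot 0 = 0$)
$\left(-53 + P{\left(3 \right)}\right) U = \left(-53 + \frac{7 + 3}{-4 + 3}\right) 0 = \left(-53 + \frac{1}{-1} \cdot 10\right) 0 = \left(-53 - 10\right) 0 = \left(-63\right) 0 = 0$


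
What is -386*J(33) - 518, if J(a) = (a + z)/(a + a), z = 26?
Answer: -28481/33 ≈ -863.06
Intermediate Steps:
J(a) = (26 + a)/(2*a) (J(a) = (a + 26)/(a + a) = (26 + a)/((2*a)) = (26 + a)*(1/(2*a)) = (26 + a)/(2*a))
-386*J(33) - 518 = -193*(26 + 33)/33 - 518 = -193*59/33 - 518 = -386*59/66 - 518 = -11387/33 - 518 = -28481/33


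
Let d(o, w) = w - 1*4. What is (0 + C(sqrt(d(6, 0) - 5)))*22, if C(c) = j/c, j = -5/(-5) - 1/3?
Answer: -44*I/9 ≈ -4.8889*I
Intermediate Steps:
d(o, w) = -4 + w (d(o, w) = w - 4 = -4 + w)
j = 2/3 (j = -5*(-1/5) - 1*1/3 = 1 - 1/3 = 2/3 ≈ 0.66667)
C(c) = 2/(3*c)
(0 + C(sqrt(d(6, 0) - 5)))*22 = (0 + 2/(3*(sqrt((-4 + 0) - 5))))*22 = (0 + 2/(3*(sqrt(-4 - 5))))*22 = (0 + 2/(3*(sqrt(-9))))*22 = (0 + 2/(3*((3*I))))*22 = (0 + 2*(-I/3)/3)*22 = (0 - 2*I/9)*22 = -2*I/9*22 = -44*I/9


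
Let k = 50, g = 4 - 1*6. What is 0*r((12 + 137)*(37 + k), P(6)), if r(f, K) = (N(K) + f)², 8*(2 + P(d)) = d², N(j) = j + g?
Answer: 0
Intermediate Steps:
g = -2 (g = 4 - 6 = -2)
N(j) = -2 + j (N(j) = j - 2 = -2 + j)
P(d) = -2 + d²/8
r(f, K) = (-2 + K + f)² (r(f, K) = ((-2 + K) + f)² = (-2 + K + f)²)
0*r((12 + 137)*(37 + k), P(6)) = 0*(-2 + (-2 + (⅛)*6²) + (12 + 137)*(37 + 50))² = 0*(-2 + (-2 + (⅛)*36) + 149*87)² = 0*(-2 + (-2 + 9/2) + 12963)² = 0*(-2 + 5/2 + 12963)² = 0*(25927/2)² = 0*(672209329/4) = 0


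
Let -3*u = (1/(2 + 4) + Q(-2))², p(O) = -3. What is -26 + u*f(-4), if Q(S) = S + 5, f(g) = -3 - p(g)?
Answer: -26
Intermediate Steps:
f(g) = 0 (f(g) = -3 - 1*(-3) = -3 + 3 = 0)
Q(S) = 5 + S
u = -361/108 (u = -(1/(2 + 4) + (5 - 2))²/3 = -(1/6 + 3)²/3 = -(⅙ + 3)²/3 = -(19/6)²/3 = -⅓*361/36 = -361/108 ≈ -3.3426)
-26 + u*f(-4) = -26 - 361/108*0 = -26 + 0 = -26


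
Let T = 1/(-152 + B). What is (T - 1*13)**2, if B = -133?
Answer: 13734436/81225 ≈ 169.09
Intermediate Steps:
T = -1/285 (T = 1/(-152 - 133) = 1/(-285) = -1/285 ≈ -0.0035088)
(T - 1*13)**2 = (-1/285 - 1*13)**2 = (-1/285 - 13)**2 = (-3706/285)**2 = 13734436/81225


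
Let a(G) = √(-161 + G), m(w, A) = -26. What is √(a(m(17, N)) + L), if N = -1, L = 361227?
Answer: √(361227 + I*√187) ≈ 601.02 + 0.01*I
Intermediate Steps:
√(a(m(17, N)) + L) = √(√(-161 - 26) + 361227) = √(√(-187) + 361227) = √(I*√187 + 361227) = √(361227 + I*√187)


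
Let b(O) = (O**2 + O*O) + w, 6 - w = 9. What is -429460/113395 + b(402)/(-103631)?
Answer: -16231040047/2350247449 ≈ -6.9061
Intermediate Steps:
w = -3 (w = 6 - 1*9 = 6 - 9 = -3)
b(O) = -3 + 2*O**2 (b(O) = (O**2 + O*O) - 3 = (O**2 + O**2) - 3 = 2*O**2 - 3 = -3 + 2*O**2)
-429460/113395 + b(402)/(-103631) = -429460/113395 + (-3 + 2*402**2)/(-103631) = -429460*1/113395 + (-3 + 2*161604)*(-1/103631) = -85892/22679 + (-3 + 323208)*(-1/103631) = -85892/22679 + 323205*(-1/103631) = -85892/22679 - 323205/103631 = -16231040047/2350247449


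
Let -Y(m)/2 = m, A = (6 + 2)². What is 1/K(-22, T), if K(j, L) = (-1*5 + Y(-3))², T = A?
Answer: 1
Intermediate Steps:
A = 64 (A = 8² = 64)
Y(m) = -2*m
T = 64
K(j, L) = 1 (K(j, L) = (-1*5 - 2*(-3))² = (-5 + 6)² = 1² = 1)
1/K(-22, T) = 1/1 = 1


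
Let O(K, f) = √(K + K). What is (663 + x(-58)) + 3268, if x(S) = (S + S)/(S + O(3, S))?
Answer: 6603513/1679 + 58*√6/1679 ≈ 3933.1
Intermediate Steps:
O(K, f) = √2*√K (O(K, f) = √(2*K) = √2*√K)
x(S) = 2*S/(S + √6) (x(S) = (S + S)/(S + √2*√3) = (2*S)/(S + √6) = 2*S/(S + √6))
(663 + x(-58)) + 3268 = (663 + 2*(-58)/(-58 + √6)) + 3268 = (663 - 116/(-58 + √6)) + 3268 = 3931 - 116/(-58 + √6)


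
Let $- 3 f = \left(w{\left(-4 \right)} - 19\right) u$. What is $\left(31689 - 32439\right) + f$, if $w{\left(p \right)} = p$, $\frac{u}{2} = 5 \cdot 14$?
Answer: $\frac{970}{3} \approx 323.33$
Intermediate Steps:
$u = 140$ ($u = 2 \cdot 5 \cdot 14 = 2 \cdot 70 = 140$)
$f = \frac{3220}{3}$ ($f = - \frac{\left(-4 - 19\right) 140}{3} = - \frac{\left(-23\right) 140}{3} = \left(- \frac{1}{3}\right) \left(-3220\right) = \frac{3220}{3} \approx 1073.3$)
$\left(31689 - 32439\right) + f = \left(31689 - 32439\right) + \frac{3220}{3} = -750 + \frac{3220}{3} = \frac{970}{3}$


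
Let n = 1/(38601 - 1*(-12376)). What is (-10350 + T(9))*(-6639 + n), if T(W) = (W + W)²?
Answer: 3393162363852/50977 ≈ 6.6563e+7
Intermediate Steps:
n = 1/50977 (n = 1/(38601 + 12376) = 1/50977 ≈ 1.9617e-5)
T(W) = 4*W² (T(W) = (2*W)² = 4*W²)
(-10350 + T(9))*(-6639 + n) = (-10350 + 4*9²)*(-6639 + 1/50977) = (-10350 + 4*81)*(-338436302/50977) = (-10350 + 324)*(-338436302/50977) = -10026*(-338436302/50977) = 3393162363852/50977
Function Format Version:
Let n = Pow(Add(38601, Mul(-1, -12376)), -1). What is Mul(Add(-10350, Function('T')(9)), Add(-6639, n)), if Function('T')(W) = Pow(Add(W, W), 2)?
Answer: Rational(3393162363852, 50977) ≈ 6.6563e+7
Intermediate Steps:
n = Rational(1, 50977) (n = Pow(Add(38601, 12376), -1) = Pow(50977, -1) = Rational(1, 50977) ≈ 1.9617e-5)
Function('T')(W) = Mul(4, Pow(W, 2)) (Function('T')(W) = Pow(Mul(2, W), 2) = Mul(4, Pow(W, 2)))
Mul(Add(-10350, Function('T')(9)), Add(-6639, n)) = Mul(Add(-10350, Mul(4, Pow(9, 2))), Add(-6639, Rational(1, 50977))) = Mul(Add(-10350, Mul(4, 81)), Rational(-338436302, 50977)) = Mul(Add(-10350, 324), Rational(-338436302, 50977)) = Mul(-10026, Rational(-338436302, 50977)) = Rational(3393162363852, 50977)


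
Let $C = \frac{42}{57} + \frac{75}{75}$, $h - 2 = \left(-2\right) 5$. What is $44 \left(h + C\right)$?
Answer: $- \frac{5236}{19} \approx -275.58$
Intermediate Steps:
$h = -8$ ($h = 2 - 10 = -8$)
$C = \frac{33}{19}$ ($C = 42 \cdot \frac{1}{57} + 75 \cdot \frac{1}{75} = \frac{14}{19} + 1 = \frac{33}{19} \approx 1.7368$)
$44 \left(h + C\right) = 44 \left(-8 + \frac{33}{19}\right) = 44 \left(- \frac{119}{19}\right) = - \frac{5236}{19}$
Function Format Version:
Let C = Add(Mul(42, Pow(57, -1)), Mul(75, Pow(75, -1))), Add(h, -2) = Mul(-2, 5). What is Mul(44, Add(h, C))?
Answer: Rational(-5236, 19) ≈ -275.58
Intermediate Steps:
h = -8 (h = Add(2, Mul(-2, 5)) = Add(2, -10) = -8)
C = Rational(33, 19) (C = Add(Mul(42, Rational(1, 57)), Mul(75, Rational(1, 75))) = Add(Rational(14, 19), 1) = Rational(33, 19) ≈ 1.7368)
Mul(44, Add(h, C)) = Mul(44, Add(-8, Rational(33, 19))) = Mul(44, Rational(-119, 19)) = Rational(-5236, 19)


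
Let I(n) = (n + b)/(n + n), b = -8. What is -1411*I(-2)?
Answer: -7055/2 ≈ -3527.5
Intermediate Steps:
I(n) = (-8 + n)/(2*n) (I(n) = (n - 8)/(n + n) = (-8 + n)/((2*n)) = (-8 + n)*(1/(2*n)) = (-8 + n)/(2*n))
-1411*I(-2) = -1411*(-8 - 2)/(2*(-2)) = -1411*(-1)*(-10)/(2*2) = -1411*5/2 = -7055/2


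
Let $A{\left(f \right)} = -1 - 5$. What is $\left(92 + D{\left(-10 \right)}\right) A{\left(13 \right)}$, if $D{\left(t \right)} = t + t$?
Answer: $-432$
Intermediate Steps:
$D{\left(t \right)} = 2 t$
$A{\left(f \right)} = -6$ ($A{\left(f \right)} = -1 - 5 = -6$)
$\left(92 + D{\left(-10 \right)}\right) A{\left(13 \right)} = \left(92 + 2 \left(-10\right)\right) \left(-6\right) = \left(92 - 20\right) \left(-6\right) = 72 \left(-6\right) = -432$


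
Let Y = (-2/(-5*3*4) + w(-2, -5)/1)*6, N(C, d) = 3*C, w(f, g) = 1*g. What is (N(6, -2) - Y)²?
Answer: 57121/25 ≈ 2284.8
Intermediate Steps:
w(f, g) = g
Y = -149/5 (Y = (-2/(-5*3*4) - 5/1)*6 = (-2/((-15*4)) - 5*1)*6 = (-2/(-60) - 5)*6 = (-2*(-1/60) - 5)*6 = (1/30 - 5)*6 = -149/30*6 = -149/5 ≈ -29.800)
(N(6, -2) - Y)² = (3*6 - 1*(-149/5))² = (18 + 149/5)² = (239/5)² = 57121/25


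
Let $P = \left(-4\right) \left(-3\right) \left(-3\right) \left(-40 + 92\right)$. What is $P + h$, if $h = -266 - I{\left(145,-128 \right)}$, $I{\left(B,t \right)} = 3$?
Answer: $-2141$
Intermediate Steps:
$h = -269$ ($h = -266 - 3 = -269$)
$P = -1872$ ($P = 12 \left(-3\right) 52 = \left(-36\right) 52 = -1872$)
$P + h = -1872 - 269 = -2141$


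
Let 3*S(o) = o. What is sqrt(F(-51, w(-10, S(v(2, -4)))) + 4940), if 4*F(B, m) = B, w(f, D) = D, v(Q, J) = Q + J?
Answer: sqrt(19709)/2 ≈ 70.194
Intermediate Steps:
v(Q, J) = J + Q
S(o) = o/3
F(B, m) = B/4
sqrt(F(-51, w(-10, S(v(2, -4)))) + 4940) = sqrt((1/4)*(-51) + 4940) = sqrt(-51/4 + 4940) = sqrt(19709/4) = sqrt(19709)/2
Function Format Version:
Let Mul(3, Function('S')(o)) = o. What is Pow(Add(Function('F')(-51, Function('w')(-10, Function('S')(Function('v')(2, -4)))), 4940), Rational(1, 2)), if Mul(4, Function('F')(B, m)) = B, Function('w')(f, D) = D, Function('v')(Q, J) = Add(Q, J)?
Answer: Mul(Rational(1, 2), Pow(19709, Rational(1, 2))) ≈ 70.194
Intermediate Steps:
Function('v')(Q, J) = Add(J, Q)
Function('S')(o) = Mul(Rational(1, 3), o)
Function('F')(B, m) = Mul(Rational(1, 4), B)
Pow(Add(Function('F')(-51, Function('w')(-10, Function('S')(Function('v')(2, -4)))), 4940), Rational(1, 2)) = Pow(Add(Mul(Rational(1, 4), -51), 4940), Rational(1, 2)) = Pow(Add(Rational(-51, 4), 4940), Rational(1, 2)) = Pow(Rational(19709, 4), Rational(1, 2)) = Mul(Rational(1, 2), Pow(19709, Rational(1, 2)))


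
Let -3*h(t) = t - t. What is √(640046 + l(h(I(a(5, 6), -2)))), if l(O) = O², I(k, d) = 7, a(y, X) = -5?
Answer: √640046 ≈ 800.03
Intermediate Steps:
h(t) = 0 (h(t) = -(t - t)/3 = -⅓*0 = 0)
√(640046 + l(h(I(a(5, 6), -2)))) = √(640046 + 0²) = √(640046 + 0) = √640046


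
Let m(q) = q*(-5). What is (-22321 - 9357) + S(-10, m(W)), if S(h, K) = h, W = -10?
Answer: -31688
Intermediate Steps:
m(q) = -5*q
(-22321 - 9357) + S(-10, m(W)) = (-22321 - 9357) - 10 = -31678 - 10 = -31688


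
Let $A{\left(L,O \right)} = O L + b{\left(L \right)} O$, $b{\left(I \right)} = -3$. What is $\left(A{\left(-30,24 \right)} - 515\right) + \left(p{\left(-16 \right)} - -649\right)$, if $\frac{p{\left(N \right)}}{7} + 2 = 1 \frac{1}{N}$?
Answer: $- \frac{10759}{16} \approx -672.44$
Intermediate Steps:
$p{\left(N \right)} = -14 + \frac{7}{N}$ ($p{\left(N \right)} = -14 + 7 \cdot 1 \frac{1}{N} = -14 + \frac{7}{N}$)
$A{\left(L,O \right)} = - 3 O + L O$ ($A{\left(L,O \right)} = O L - 3 O = L O - 3 O = - 3 O + L O$)
$\left(A{\left(-30,24 \right)} - 515\right) + \left(p{\left(-16 \right)} - -649\right) = \left(24 \left(-3 - 30\right) - 515\right) - \left(-635 + \frac{7}{16}\right) = \left(24 \left(-33\right) - 515\right) + \left(\left(-14 + 7 \left(- \frac{1}{16}\right)\right) + 649\right) = \left(-792 - 515\right) + \left(\left(-14 - \frac{7}{16}\right) + 649\right) = -1307 + \left(- \frac{231}{16} + 649\right) = -1307 + \frac{10153}{16} = - \frac{10759}{16}$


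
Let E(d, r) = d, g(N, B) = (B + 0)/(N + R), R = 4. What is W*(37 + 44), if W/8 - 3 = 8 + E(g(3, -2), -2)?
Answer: 48600/7 ≈ 6942.9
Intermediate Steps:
g(N, B) = B/(4 + N) (g(N, B) = (B + 0)/(N + 4) = B/(4 + N))
W = 600/7 (W = 24 + 8*(8 - 2/(4 + 3)) = 24 + 8*(8 - 2/7) = 24 + 8*(54/7) = 24 + 432/7 = 600/7 ≈ 85.714)
W*(37 + 44) = 600*(37 + 44)/7 = (600/7)*81 = 48600/7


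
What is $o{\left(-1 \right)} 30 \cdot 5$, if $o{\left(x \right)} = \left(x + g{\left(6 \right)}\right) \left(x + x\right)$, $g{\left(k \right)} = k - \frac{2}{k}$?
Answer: $-1400$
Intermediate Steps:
$g{\left(k \right)} = k - \frac{2}{k}$
$o{\left(x \right)} = 2 x \left(\frac{17}{3} + x\right)$ ($o{\left(x \right)} = \left(x + \left(6 - \frac{2}{6}\right)\right) \left(x + x\right) = \left(x + \left(6 - \frac{1}{3}\right)\right) 2 x = \left(x + \frac{17}{3}\right) 2 x = \left(\frac{17}{3} + x\right) 2 x = 2 x \left(\frac{17}{3} + x\right)$)
$o{\left(-1 \right)} 30 \cdot 5 = \frac{2}{3} \left(-1\right) \left(17 + 3 \left(-1\right)\right) 30 \cdot 5 = \frac{2}{3} \left(-1\right) \left(17 - 3\right) 30 \cdot 5 = \frac{2}{3} \left(-1\right) 14 \cdot 30 \cdot 5 = \left(- \frac{28}{3}\right) 30 \cdot 5 = \left(-280\right) 5 = -1400$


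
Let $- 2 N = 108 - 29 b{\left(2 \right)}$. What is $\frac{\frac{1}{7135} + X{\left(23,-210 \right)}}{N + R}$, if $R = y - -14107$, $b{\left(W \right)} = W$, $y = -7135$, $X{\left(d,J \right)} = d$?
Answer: $\frac{164106}{49566845} \approx 0.0033108$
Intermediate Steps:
$N = -25$ ($N = - \frac{108 - 58}{2} = \left(- \frac{1}{2}\right) 50 = -25$)
$R = 6972$ ($R = -7135 - -14107 = -7135 + 14107 = 6972$)
$\frac{\frac{1}{7135} + X{\left(23,-210 \right)}}{N + R} = \frac{\frac{1}{7135} + 23}{-25 + 6972} = \frac{\frac{1}{7135} + 23}{6947} = \frac{164106}{7135} \cdot \frac{1}{6947} = \frac{164106}{49566845}$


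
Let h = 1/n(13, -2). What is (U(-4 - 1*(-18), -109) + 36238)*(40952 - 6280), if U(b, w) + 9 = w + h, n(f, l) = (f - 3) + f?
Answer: 28804145392/23 ≈ 1.2524e+9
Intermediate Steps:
n(f, l) = -3 + 2*f (n(f, l) = (-3 + f) + f = -3 + 2*f)
h = 1/23 (h = 1/(-3 + 2*13) = 1/(-3 + 26) = 1/23 ≈ 0.043478)
U(b, w) = -206/23 + w (U(b, w) = -9 + (w + 1/23) = -9 + (1/23 + w) = -206/23 + w)
(U(-4 - 1*(-18), -109) + 36238)*(40952 - 6280) = ((-206/23 - 109) + 36238)*(40952 - 6280) = (-2713/23 + 36238)*34672 = (830761/23)*34672 = 28804145392/23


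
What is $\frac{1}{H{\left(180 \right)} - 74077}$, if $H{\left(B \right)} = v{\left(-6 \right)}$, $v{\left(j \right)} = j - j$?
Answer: $- \frac{1}{74077} \approx -1.3499 \cdot 10^{-5}$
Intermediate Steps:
$v{\left(j \right)} = 0$
$H{\left(B \right)} = 0$
$\frac{1}{H{\left(180 \right)} - 74077} = \frac{1}{0 - 74077} = \frac{1}{-74077} = - \frac{1}{74077}$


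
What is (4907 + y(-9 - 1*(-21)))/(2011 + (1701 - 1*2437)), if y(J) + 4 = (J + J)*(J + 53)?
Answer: 6463/1275 ≈ 5.0690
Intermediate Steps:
y(J) = -4 + 2*J*(53 + J) (y(J) = -4 + (J + J)*(J + 53) = -4 + (2*J)*(53 + J) = -4 + 2*J*(53 + J))
(4907 + y(-9 - 1*(-21)))/(2011 + (1701 - 1*2437)) = (4907 + (-4 + 2*(-9 - 1*(-21))² + 106*(-9 - 1*(-21))))/(2011 + (1701 - 1*2437)) = (4907 + (-4 + 2*(-9 + 21)² + 106*(-9 + 21)))/(2011 + (1701 - 2437)) = (4907 + (-4 + 2*12² + 106*12))/(2011 - 736) = (4907 + (-4 + 2*144 + 1272))/1275 = (4907 + (-4 + 288 + 1272))*(1/1275) = (4907 + 1556)*(1/1275) = 6463*(1/1275) = 6463/1275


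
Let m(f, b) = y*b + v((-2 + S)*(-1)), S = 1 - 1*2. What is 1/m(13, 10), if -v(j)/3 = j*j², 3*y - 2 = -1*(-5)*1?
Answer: -3/173 ≈ -0.017341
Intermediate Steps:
S = -1 (S = 1 - 2 = -1)
y = 7/3 (y = ⅔ + (-1*(-5)*1)/3 = ⅔ + (5*1)/3 = ⅔ + (⅓)*5 = ⅔ + 5/3 = 7/3 ≈ 2.3333)
v(j) = -3*j³ (v(j) = -3*j*j² = -3*j³)
m(f, b) = -81 + 7*b/3 (m(f, b) = 7*b/3 - 3*(-(-2 - 1)³) = 7*b/3 - 3*(-3*(-1))³ = 7*b/3 - 3*3³ = 7*b/3 - 3*27 = 7*b/3 - 81 = -81 + 7*b/3)
1/m(13, 10) = 1/(-81 + (7/3)*10) = 1/(-81 + 70/3) = 1/(-173/3) = -3/173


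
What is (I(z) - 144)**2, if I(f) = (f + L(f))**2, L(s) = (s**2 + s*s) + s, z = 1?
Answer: 16384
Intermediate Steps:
L(s) = s + 2*s**2 (L(s) = (s**2 + s**2) + s = 2*s**2 + s = s + 2*s**2)
I(f) = (f + f*(1 + 2*f))**2
(I(z) - 144)**2 = (4*1**2*(1 + 1)**2 - 144)**2 = (4*1*2**2 - 144)**2 = (4*1*4 - 144)**2 = (16 - 144)**2 = (-128)**2 = 16384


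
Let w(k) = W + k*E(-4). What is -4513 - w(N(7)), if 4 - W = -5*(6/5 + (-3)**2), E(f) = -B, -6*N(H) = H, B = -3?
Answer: -9129/2 ≈ -4564.5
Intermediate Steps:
N(H) = -H/6
E(f) = 3 (E(f) = -1*(-3) = 3)
W = 55 (W = 4 - (-5)*(6/5 + (-3)**2) = 4 - (-5)*(6*(1/5) + 9) = 4 - (-5)*(6/5 + 9) = 4 - (-5)*51/5 = 4 - 1*(-51) = 4 + 51 = 55)
w(k) = 55 + 3*k (w(k) = 55 + k*3 = 55 + 3*k)
-4513 - w(N(7)) = -4513 - (55 + 3*(-1/6*7)) = -4513 - (55 + 3*(-7/6)) = -4513 - (55 - 7/2) = -4513 - 1*103/2 = -4513 - 103/2 = -9129/2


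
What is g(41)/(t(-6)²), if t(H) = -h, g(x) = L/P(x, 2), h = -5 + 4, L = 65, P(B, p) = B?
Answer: 65/41 ≈ 1.5854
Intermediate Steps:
h = -1
g(x) = 65/x
t(H) = 1 (t(H) = -1*(-1) = 1)
g(41)/(t(-6)²) = (65/41)/(1²) = (65*(1/41))/1 = (65/41)*1 = 65/41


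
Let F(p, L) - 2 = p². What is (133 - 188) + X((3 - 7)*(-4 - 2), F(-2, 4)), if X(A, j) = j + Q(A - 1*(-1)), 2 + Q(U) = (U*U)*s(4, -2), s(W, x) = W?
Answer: 2449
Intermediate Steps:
F(p, L) = 2 + p²
Q(U) = -2 + 4*U² (Q(U) = -2 + (U*U)*4 = -2 + U²*4 = -2 + 4*U²)
X(A, j) = -2 + j + 4*(1 + A)² (X(A, j) = j + (-2 + 4*(A - 1*(-1))²) = j + (-2 + 4*(A + 1)²) = j + (-2 + 4*(1 + A)²) = -2 + j + 4*(1 + A)²)
(133 - 188) + X((3 - 7)*(-4 - 2), F(-2, 4)) = (133 - 188) + (-2 + (2 + (-2)²) + 4*(1 + (3 - 7)*(-4 - 2))²) = -55 + (-2 + (2 + 4) + 4*(1 - 4*(-6))²) = -55 + (-2 + 6 + 4*(1 + 24)²) = -55 + (-2 + 6 + 4*25²) = -55 + (-2 + 6 + 4*625) = -55 + (-2 + 6 + 2500) = -55 + 2504 = 2449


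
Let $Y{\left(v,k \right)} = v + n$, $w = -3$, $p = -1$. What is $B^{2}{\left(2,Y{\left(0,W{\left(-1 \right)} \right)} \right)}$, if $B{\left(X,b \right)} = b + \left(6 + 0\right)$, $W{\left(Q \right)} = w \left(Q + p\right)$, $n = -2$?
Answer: $16$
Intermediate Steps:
$W{\left(Q \right)} = 3 - 3 Q$ ($W{\left(Q \right)} = - 3 \left(Q - 1\right) = - 3 \left(-1 + Q\right) = 3 - 3 Q$)
$Y{\left(v,k \right)} = -2 + v$ ($Y{\left(v,k \right)} = v - 2 = -2 + v$)
$B{\left(X,b \right)} = 6 + b$ ($B{\left(X,b \right)} = b + 6 = 6 + b$)
$B^{2}{\left(2,Y{\left(0,W{\left(-1 \right)} \right)} \right)} = \left(6 + \left(-2 + 0\right)\right)^{2} = \left(6 - 2\right)^{2} = 4^{2} = 16$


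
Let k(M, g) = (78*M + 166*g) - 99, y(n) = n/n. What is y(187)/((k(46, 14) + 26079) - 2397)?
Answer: 1/29495 ≈ 3.3904e-5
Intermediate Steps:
y(n) = 1
k(M, g) = -99 + 78*M + 166*g
y(187)/((k(46, 14) + 26079) - 2397) = 1/(((-99 + 78*46 + 166*14) + 26079) - 2397) = 1/(((-99 + 3588 + 2324) + 26079) - 2397) = 1/((5813 + 26079) - 2397) = 1/(31892 - 2397) = 1/29495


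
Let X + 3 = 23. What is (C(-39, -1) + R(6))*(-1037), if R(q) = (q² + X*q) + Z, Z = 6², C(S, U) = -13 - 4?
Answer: -181475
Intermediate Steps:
X = 20 (X = -3 + 23 = 20)
C(S, U) = -17
Z = 36
R(q) = 36 + q² + 20*q (R(q) = (q² + 20*q) + 36 = 36 + q² + 20*q)
(C(-39, -1) + R(6))*(-1037) = (-17 + (36 + 6² + 20*6))*(-1037) = (-17 + (36 + 36 + 120))*(-1037) = (-17 + 192)*(-1037) = 175*(-1037) = -181475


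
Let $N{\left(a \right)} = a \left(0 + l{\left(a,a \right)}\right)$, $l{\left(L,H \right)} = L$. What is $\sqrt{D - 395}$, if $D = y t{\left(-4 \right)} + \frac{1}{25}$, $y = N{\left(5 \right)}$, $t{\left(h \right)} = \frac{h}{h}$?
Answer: $\frac{i \sqrt{9249}}{5} \approx 19.234 i$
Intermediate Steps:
$t{\left(h \right)} = 1$
$N{\left(a \right)} = a^{2}$ ($N{\left(a \right)} = a \left(0 + a\right) = a a = a^{2}$)
$y = 25$ ($y = 5^{2} = 25$)
$D = \frac{626}{25}$ ($D = 25 \cdot 1 + \frac{1}{25} = 25 + \frac{1}{25} = \frac{626}{25} \approx 25.04$)
$\sqrt{D - 395} = \sqrt{\frac{626}{25} - 395} = \sqrt{- \frac{9249}{25}} = \frac{i \sqrt{9249}}{5}$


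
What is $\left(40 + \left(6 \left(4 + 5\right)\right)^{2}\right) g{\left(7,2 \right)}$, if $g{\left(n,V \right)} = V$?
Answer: $5912$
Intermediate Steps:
$\left(40 + \left(6 \left(4 + 5\right)\right)^{2}\right) g{\left(7,2 \right)} = \left(40 + \left(6 \left(4 + 5\right)\right)^{2}\right) 2 = \left(40 + \left(6 \cdot 9\right)^{2}\right) 2 = \left(40 + 54^{2}\right) 2 = \left(40 + 2916\right) 2 = 2956 \cdot 2 = 5912$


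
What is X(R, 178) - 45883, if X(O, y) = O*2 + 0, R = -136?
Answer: -46155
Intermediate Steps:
X(O, y) = 2*O (X(O, y) = 2*O + 0 = 2*O)
X(R, 178) - 45883 = 2*(-136) - 45883 = -272 - 45883 = -46155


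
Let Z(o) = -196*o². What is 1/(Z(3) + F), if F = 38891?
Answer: 1/37127 ≈ 2.6935e-5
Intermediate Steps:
1/(Z(3) + F) = 1/(-196*3² + 38891) = 1/(-196*9 + 38891) = 1/(-1764 + 38891) = 1/37127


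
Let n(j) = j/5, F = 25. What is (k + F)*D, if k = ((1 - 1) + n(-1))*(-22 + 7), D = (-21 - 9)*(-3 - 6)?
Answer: 7560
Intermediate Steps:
D = 270 (D = -30*(-9) = 270)
n(j) = j/5 (n(j) = j*(⅕) = j/5)
k = 3 (k = ((1 - 1) + (⅕)*(-1))*(-22 + 7) = (0 - ⅕)*(-15) = -⅕*(-15) = 3)
(k + F)*D = (3 + 25)*270 = 28*270 = 7560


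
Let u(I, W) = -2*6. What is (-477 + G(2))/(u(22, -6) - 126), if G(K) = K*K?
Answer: 473/138 ≈ 3.4275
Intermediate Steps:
u(I, W) = -12
G(K) = K²
(-477 + G(2))/(u(22, -6) - 126) = (-477 + 2²)/(-12 - 126) = (-477 + 4)/(-138) = -473*(-1/138) = 473/138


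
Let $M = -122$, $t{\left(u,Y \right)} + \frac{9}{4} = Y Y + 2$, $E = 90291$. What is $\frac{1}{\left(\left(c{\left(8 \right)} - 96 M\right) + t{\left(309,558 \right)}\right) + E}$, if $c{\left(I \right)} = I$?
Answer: $\frac{4}{1653499} \approx 2.4191 \cdot 10^{-6}$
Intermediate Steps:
$t{\left(u,Y \right)} = - \frac{1}{4} + Y^{2}$ ($t{\left(u,Y \right)} = - \frac{9}{4} + \left(Y Y + 2\right) = - \frac{9}{4} + \left(Y^{2} + 2\right) = - \frac{9}{4} + \left(2 + Y^{2}\right) = - \frac{1}{4} + Y^{2}$)
$\frac{1}{\left(\left(c{\left(8 \right)} - 96 M\right) + t{\left(309,558 \right)}\right) + E} = \frac{1}{\left(\left(8 - -11712\right) - \left(\frac{1}{4} - 558^{2}\right)\right) + 90291} = \frac{1}{\left(\left(8 + 11712\right) + \left(- \frac{1}{4} + 311364\right)\right) + 90291} = \frac{1}{\left(11720 + \frac{1245455}{4}\right) + 90291} = \frac{1}{\frac{1292335}{4} + 90291} = \frac{1}{\frac{1653499}{4}} = \frac{4}{1653499}$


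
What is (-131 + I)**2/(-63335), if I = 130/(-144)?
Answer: -90193009/328328640 ≈ -0.27470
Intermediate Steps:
I = -65/72 (I = 130*(-1/144) = -65/72 ≈ -0.90278)
(-131 + I)**2/(-63335) = (-131 - 65/72)**2/(-63335) = (-9497/72)**2*(-1/63335) = (90193009/5184)*(-1/63335) = -90193009/328328640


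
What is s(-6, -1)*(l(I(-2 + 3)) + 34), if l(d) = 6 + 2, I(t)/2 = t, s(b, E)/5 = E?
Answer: -210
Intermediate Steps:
s(b, E) = 5*E
I(t) = 2*t
l(d) = 8
s(-6, -1)*(l(I(-2 + 3)) + 34) = (5*(-1))*(8 + 34) = -5*42 = -210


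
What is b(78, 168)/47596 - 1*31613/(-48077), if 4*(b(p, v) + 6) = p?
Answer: 3010602775/4576545784 ≈ 0.65783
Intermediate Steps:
b(p, v) = -6 + p/4
b(78, 168)/47596 - 1*31613/(-48077) = (-6 + (¼)*78)/47596 - 1*31613/(-48077) = (-6 + 39/2)*(1/47596) - 31613*(-1/48077) = (27/2)*(1/47596) + 31613/48077 = 27/95192 + 31613/48077 = 3010602775/4576545784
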